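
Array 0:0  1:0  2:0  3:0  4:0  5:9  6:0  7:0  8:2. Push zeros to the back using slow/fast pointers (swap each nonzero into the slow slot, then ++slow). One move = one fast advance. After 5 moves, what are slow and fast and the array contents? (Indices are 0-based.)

(s=0,f=0) a[fast]=0 → fast++
(s=0,f=1) a[fast]=0 → fast++
(s=0,f=2) a[fast]=0 → fast++
(s=0,f=3) a[fast]=0 → fast++
(s=0,f=4) a[fast]=0 → fast++

slow=0, fast=5, a=[0, 0, 0, 0, 0, 9, 0, 0, 2]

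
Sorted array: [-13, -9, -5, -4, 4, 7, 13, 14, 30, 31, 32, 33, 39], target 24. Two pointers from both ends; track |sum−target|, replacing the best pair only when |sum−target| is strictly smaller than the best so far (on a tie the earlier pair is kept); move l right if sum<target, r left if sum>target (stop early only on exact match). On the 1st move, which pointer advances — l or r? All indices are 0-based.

[0,12] -13+39=26 d=2 * → r--

r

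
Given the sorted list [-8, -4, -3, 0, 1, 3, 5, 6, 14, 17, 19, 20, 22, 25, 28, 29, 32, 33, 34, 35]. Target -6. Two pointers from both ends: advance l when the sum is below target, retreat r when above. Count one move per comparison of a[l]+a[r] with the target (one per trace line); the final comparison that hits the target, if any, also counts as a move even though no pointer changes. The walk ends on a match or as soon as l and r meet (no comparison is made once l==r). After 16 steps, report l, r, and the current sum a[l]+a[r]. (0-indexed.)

l=1, r=4, sum=-3

[0,19] -8+35=27 >-6 → r--
[0,18] -8+34=26 >-6 → r--
[0,17] -8+33=25 >-6 → r--
[0,16] -8+32=24 >-6 → r--
[0,15] -8+29=21 >-6 → r--
[0,14] -8+28=20 >-6 → r--
[0,13] -8+25=17 >-6 → r--
[0,12] -8+22=14 >-6 → r--
[0,11] -8+20=12 >-6 → r--
[0,10] -8+19=11 >-6 → r--
[0,9] -8+17=9 >-6 → r--
[0,8] -8+14=6 >-6 → r--
[0,7] -8+6=-2 >-6 → r--
[0,6] -8+5=-3 >-6 → r--
[0,5] -8+3=-5 >-6 → r--
[0,4] -8+1=-7 <-6 → l++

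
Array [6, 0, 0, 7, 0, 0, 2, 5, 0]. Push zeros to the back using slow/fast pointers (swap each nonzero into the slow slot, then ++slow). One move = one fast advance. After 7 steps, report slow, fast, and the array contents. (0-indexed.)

(s=0,f=0) a[fast]=6≠0 swap→a[0]=6 → slow++,fast++
(s=1,f=1) a[fast]=0 → fast++
(s=1,f=2) a[fast]=0 → fast++
(s=1,f=3) a[fast]=7≠0 swap→a[1]=7 → slow++,fast++
(s=2,f=4) a[fast]=0 → fast++
(s=2,f=5) a[fast]=0 → fast++
(s=2,f=6) a[fast]=2≠0 swap→a[2]=2 → slow++,fast++

slow=3, fast=7, a=[6, 7, 2, 0, 0, 0, 0, 5, 0]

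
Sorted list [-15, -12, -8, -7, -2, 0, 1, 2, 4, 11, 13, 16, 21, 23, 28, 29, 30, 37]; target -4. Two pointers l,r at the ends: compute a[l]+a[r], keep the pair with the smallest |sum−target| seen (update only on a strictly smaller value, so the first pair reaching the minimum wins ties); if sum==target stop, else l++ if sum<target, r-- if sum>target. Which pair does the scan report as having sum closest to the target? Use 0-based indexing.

l=0 r=17: -15+37=22 d=26 *, r--
l=0 r=16: -15+30=15 d=19 *, r--
l=0 r=15: -15+29=14 d=18 *, r--
l=0 r=14: -15+28=13 d=17 *, r--
l=0 r=13: -15+23=8 d=12 *, r--
l=0 r=12: -15+21=6 d=10 *, r--
l=0 r=11: -15+16=1 d=5 *, r--
l=0 r=10: -15+13=-2 d=2 *, r--
l=0 r=9: -15+11=-4 d=0 *, stop

pair (-15, 11) with sum -4 (|Δ|=0)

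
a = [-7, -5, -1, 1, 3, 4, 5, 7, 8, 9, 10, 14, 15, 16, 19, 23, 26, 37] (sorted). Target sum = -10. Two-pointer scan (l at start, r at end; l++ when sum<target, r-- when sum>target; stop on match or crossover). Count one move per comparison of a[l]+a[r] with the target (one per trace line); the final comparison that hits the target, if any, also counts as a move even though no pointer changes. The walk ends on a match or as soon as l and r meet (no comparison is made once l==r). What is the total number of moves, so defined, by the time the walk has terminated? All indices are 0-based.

17 moves

l=0 r=17: -7+37=30 >-10, r--
l=0 r=16: -7+26=19 >-10, r--
l=0 r=15: -7+23=16 >-10, r--
l=0 r=14: -7+19=12 >-10, r--
l=0 r=13: -7+16=9 >-10, r--
l=0 r=12: -7+15=8 >-10, r--
l=0 r=11: -7+14=7 >-10, r--
l=0 r=10: -7+10=3 >-10, r--
l=0 r=9: -7+9=2 >-10, r--
l=0 r=8: -7+8=1 >-10, r--
l=0 r=7: -7+7=0 >-10, r--
l=0 r=6: -7+5=-2 >-10, r--
l=0 r=5: -7+4=-3 >-10, r--
l=0 r=4: -7+3=-4 >-10, r--
l=0 r=3: -7+1=-6 >-10, r--
l=0 r=2: -7+-1=-8 >-10, r--
l=0 r=1: -7+-5=-12 <-10, l++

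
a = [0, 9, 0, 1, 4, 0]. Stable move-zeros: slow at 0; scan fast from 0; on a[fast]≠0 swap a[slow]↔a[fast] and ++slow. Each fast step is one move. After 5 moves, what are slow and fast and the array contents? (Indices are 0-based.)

slow=0 fast=0: a[fast]=0, fast++
slow=0 fast=1: a[fast]=9≠0 swap→a[0]=9, slow++,fast++
slow=1 fast=2: a[fast]=0, fast++
slow=1 fast=3: a[fast]=1≠0 swap→a[1]=1, slow++,fast++
slow=2 fast=4: a[fast]=4≠0 swap→a[2]=4, slow++,fast++

slow=3, fast=5, a=[9, 1, 4, 0, 0, 0]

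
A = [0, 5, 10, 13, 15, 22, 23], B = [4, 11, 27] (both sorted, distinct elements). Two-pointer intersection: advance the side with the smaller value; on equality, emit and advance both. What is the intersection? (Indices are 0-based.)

i=0 j=0: 0<4, i++
i=1 j=0: 5>4, j++
i=1 j=1: 5<11, i++
i=2 j=1: 10<11, i++
i=3 j=1: 13>11, j++
i=3 j=2: 13<27, i++
i=4 j=2: 15<27, i++
i=5 j=2: 22<27, i++
i=6 j=2: 23<27, i++

intersection = []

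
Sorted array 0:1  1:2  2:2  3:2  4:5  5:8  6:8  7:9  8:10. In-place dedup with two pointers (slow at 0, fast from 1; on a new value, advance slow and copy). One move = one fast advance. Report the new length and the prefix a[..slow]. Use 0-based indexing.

(s=0,f=1) a[fast]=2≠a[slow]=1 write a[1]=2 → slow++,fast++
(s=1,f=2) a[fast]=2=a[slow] dup → fast++
(s=1,f=3) a[fast]=2=a[slow] dup → fast++
(s=1,f=4) a[fast]=5≠a[slow]=2 write a[2]=5 → slow++,fast++
(s=2,f=5) a[fast]=8≠a[slow]=5 write a[3]=8 → slow++,fast++
(s=3,f=6) a[fast]=8=a[slow] dup → fast++
(s=3,f=7) a[fast]=9≠a[slow]=8 write a[4]=9 → slow++,fast++
(s=4,f=8) a[fast]=10≠a[slow]=9 write a[5]=10 → slow++,fast++

length 6; prefix = [1, 2, 5, 8, 9, 10]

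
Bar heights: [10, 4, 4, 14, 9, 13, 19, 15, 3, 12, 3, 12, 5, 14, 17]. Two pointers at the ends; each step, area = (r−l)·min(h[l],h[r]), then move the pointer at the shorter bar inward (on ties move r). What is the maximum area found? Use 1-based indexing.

l=1 r=15: min(10,17)*14=140 best=140 *, l++
l=2 r=15: min(4,17)*13=52 best=140, l++
l=3 r=15: min(4,17)*12=48 best=140, l++
l=4 r=15: min(14,17)*11=154 best=154 *, l++
l=5 r=15: min(9,17)*10=90 best=154, l++
l=6 r=15: min(13,17)*9=117 best=154, l++
l=7 r=15: min(19,17)*8=136 best=154, r--
l=7 r=14: min(19,14)*7=98 best=154, r--
l=7 r=13: min(19,5)*6=30 best=154, r--
l=7 r=12: min(19,12)*5=60 best=154, r--
l=7 r=11: min(19,3)*4=12 best=154, r--
l=7 r=10: min(19,12)*3=36 best=154, r--
l=7 r=9: min(19,3)*2=6 best=154, r--
l=7 r=8: min(19,15)*1=15 best=154, r--

max area = 154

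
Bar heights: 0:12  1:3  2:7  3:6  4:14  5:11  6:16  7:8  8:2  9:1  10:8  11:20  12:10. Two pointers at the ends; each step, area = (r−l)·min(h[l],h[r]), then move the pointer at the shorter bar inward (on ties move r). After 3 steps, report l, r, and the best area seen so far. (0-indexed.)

l=0 r=12: min(12,10)*12=120 best=120 *, r--
l=0 r=11: min(12,20)*11=132 best=132 *, l++
l=1 r=11: min(3,20)*10=30 best=132, l++

l=2, r=11, best area=132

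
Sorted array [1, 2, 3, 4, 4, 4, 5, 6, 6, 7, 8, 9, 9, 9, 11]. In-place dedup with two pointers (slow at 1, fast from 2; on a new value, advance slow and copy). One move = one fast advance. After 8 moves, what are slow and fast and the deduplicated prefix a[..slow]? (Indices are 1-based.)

slow=6, fast=10, prefix=[1, 2, 3, 4, 5, 6]

(s=1,f=2) a[fast]=2≠a[slow]=1 write a[2]=2 → slow++,fast++
(s=2,f=3) a[fast]=3≠a[slow]=2 write a[3]=3 → slow++,fast++
(s=3,f=4) a[fast]=4≠a[slow]=3 write a[4]=4 → slow++,fast++
(s=4,f=5) a[fast]=4=a[slow] dup → fast++
(s=4,f=6) a[fast]=4=a[slow] dup → fast++
(s=4,f=7) a[fast]=5≠a[slow]=4 write a[5]=5 → slow++,fast++
(s=5,f=8) a[fast]=6≠a[slow]=5 write a[6]=6 → slow++,fast++
(s=6,f=9) a[fast]=6=a[slow] dup → fast++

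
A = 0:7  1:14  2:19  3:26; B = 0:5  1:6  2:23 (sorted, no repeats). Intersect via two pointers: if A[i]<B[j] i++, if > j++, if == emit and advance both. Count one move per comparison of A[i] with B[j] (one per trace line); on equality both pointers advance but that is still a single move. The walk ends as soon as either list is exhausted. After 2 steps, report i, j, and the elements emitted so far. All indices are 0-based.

i=0, j=2, emitted=[]

i=0 j=0: 7>5, j++
i=0 j=1: 7>6, j++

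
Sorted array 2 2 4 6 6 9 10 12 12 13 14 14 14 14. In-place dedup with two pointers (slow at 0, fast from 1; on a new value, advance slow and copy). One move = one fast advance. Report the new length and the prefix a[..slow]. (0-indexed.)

length 8; prefix = [2, 4, 6, 9, 10, 12, 13, 14]

(s=0,f=1) a[fast]=2=a[slow] dup → fast++
(s=0,f=2) a[fast]=4≠a[slow]=2 write a[1]=4 → slow++,fast++
(s=1,f=3) a[fast]=6≠a[slow]=4 write a[2]=6 → slow++,fast++
(s=2,f=4) a[fast]=6=a[slow] dup → fast++
(s=2,f=5) a[fast]=9≠a[slow]=6 write a[3]=9 → slow++,fast++
(s=3,f=6) a[fast]=10≠a[slow]=9 write a[4]=10 → slow++,fast++
(s=4,f=7) a[fast]=12≠a[slow]=10 write a[5]=12 → slow++,fast++
(s=5,f=8) a[fast]=12=a[slow] dup → fast++
(s=5,f=9) a[fast]=13≠a[slow]=12 write a[6]=13 → slow++,fast++
(s=6,f=10) a[fast]=14≠a[slow]=13 write a[7]=14 → slow++,fast++
(s=7,f=11) a[fast]=14=a[slow] dup → fast++
(s=7,f=12) a[fast]=14=a[slow] dup → fast++
(s=7,f=13) a[fast]=14=a[slow] dup → fast++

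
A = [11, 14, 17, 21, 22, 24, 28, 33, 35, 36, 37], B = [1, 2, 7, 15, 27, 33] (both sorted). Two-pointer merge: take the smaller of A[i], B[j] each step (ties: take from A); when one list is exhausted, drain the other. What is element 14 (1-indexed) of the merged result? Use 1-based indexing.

merged[14] = 33

i=1 j=1: A[i]=11>B[j]=1 take 1, j++
i=1 j=2: A[i]=11>B[j]=2 take 2, j++
i=1 j=3: A[i]=11>B[j]=7 take 7, j++
i=1 j=4: A[i]=11<=B[j]=15 take 11, i++
i=2 j=4: A[i]=14<=B[j]=15 take 14, i++
i=3 j=4: A[i]=17>B[j]=15 take 15, j++
i=3 j=5: A[i]=17<=B[j]=27 take 17, i++
i=4 j=5: A[i]=21<=B[j]=27 take 21, i++
i=5 j=5: A[i]=22<=B[j]=27 take 22, i++
i=6 j=5: A[i]=24<=B[j]=27 take 24, i++
i=7 j=5: A[i]=28>B[j]=27 take 27, j++
i=7 j=6: A[i]=28<=B[j]=33 take 28, i++
i=8 j=6: A[i]=33<=B[j]=33 take 33, i++
i=9 j=6: A[i]=35>B[j]=33 take 33, j++
i=9 j=7: B done, take A[i]=35, i++
i=10 j=7: B done, take A[i]=36, i++
i=11 j=7: B done, take A[i]=37, i++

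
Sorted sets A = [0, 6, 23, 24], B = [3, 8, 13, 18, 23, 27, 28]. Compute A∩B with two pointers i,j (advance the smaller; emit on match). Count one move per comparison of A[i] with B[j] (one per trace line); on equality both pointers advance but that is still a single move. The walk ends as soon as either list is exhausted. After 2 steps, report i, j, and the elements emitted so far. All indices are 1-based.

i=2, j=2, emitted=[]

[i=1,j=1] 0<3 → i++
[i=2,j=1] 6>3 → j++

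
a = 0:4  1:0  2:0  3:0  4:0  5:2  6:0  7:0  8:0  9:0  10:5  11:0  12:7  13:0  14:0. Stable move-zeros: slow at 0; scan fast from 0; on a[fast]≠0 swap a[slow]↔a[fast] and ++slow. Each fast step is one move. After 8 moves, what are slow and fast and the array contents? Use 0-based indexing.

slow=2, fast=8, a=[4, 2, 0, 0, 0, 0, 0, 0, 0, 0, 5, 0, 7, 0, 0]

(s=0,f=0) a[fast]=4≠0 swap→a[0]=4 → slow++,fast++
(s=1,f=1) a[fast]=0 → fast++
(s=1,f=2) a[fast]=0 → fast++
(s=1,f=3) a[fast]=0 → fast++
(s=1,f=4) a[fast]=0 → fast++
(s=1,f=5) a[fast]=2≠0 swap→a[1]=2 → slow++,fast++
(s=2,f=6) a[fast]=0 → fast++
(s=2,f=7) a[fast]=0 → fast++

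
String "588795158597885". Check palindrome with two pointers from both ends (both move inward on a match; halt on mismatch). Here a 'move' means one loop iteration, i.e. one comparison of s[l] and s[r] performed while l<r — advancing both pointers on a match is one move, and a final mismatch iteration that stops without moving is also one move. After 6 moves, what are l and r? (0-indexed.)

l=6, r=8

l=0 r=14: '5'=='5', l++,r--
l=1 r=13: '8'=='8', l++,r--
l=2 r=12: '8'=='8', l++,r--
l=3 r=11: '7'=='7', l++,r--
l=4 r=10: '9'=='9', l++,r--
l=5 r=9: '5'=='5', l++,r--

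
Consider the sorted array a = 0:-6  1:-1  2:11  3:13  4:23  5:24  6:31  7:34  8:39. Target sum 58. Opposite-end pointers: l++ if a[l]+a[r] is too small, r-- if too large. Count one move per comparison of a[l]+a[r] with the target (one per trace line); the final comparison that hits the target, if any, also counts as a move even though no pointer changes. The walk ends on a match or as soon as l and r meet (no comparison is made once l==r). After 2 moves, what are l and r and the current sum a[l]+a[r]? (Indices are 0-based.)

l=2, r=8, sum=50

[0,8] -6+39=33 <58 → l++
[1,8] -1+39=38 <58 → l++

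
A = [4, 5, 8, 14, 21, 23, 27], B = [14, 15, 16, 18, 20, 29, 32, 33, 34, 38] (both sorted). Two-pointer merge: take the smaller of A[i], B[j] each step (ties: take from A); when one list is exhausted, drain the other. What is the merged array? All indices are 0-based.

[4, 5, 8, 14, 14, 15, 16, 18, 20, 21, 23, 27, 29, 32, 33, 34, 38]

i=0 j=0: A[i]=4<=B[j]=14 take 4, i++
i=1 j=0: A[i]=5<=B[j]=14 take 5, i++
i=2 j=0: A[i]=8<=B[j]=14 take 8, i++
i=3 j=0: A[i]=14<=B[j]=14 take 14, i++
i=4 j=0: A[i]=21>B[j]=14 take 14, j++
i=4 j=1: A[i]=21>B[j]=15 take 15, j++
i=4 j=2: A[i]=21>B[j]=16 take 16, j++
i=4 j=3: A[i]=21>B[j]=18 take 18, j++
i=4 j=4: A[i]=21>B[j]=20 take 20, j++
i=4 j=5: A[i]=21<=B[j]=29 take 21, i++
i=5 j=5: A[i]=23<=B[j]=29 take 23, i++
i=6 j=5: A[i]=27<=B[j]=29 take 27, i++
i=7 j=5: A done, take B[j]=29, j++
i=7 j=6: A done, take B[j]=32, j++
i=7 j=7: A done, take B[j]=33, j++
i=7 j=8: A done, take B[j]=34, j++
i=7 j=9: A done, take B[j]=38, j++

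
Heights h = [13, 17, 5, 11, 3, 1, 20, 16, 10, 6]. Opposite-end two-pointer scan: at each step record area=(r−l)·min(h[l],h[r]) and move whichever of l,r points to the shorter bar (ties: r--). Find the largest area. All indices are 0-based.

l=0 r=9: min(13,6)*9=54 best=54 *, r--
l=0 r=8: min(13,10)*8=80 best=80 *, r--
l=0 r=7: min(13,16)*7=91 best=91 *, l++
l=1 r=7: min(17,16)*6=96 best=96 *, r--
l=1 r=6: min(17,20)*5=85 best=96, l++
l=2 r=6: min(5,20)*4=20 best=96, l++
l=3 r=6: min(11,20)*3=33 best=96, l++
l=4 r=6: min(3,20)*2=6 best=96, l++
l=5 r=6: min(1,20)*1=1 best=96, l++

max area = 96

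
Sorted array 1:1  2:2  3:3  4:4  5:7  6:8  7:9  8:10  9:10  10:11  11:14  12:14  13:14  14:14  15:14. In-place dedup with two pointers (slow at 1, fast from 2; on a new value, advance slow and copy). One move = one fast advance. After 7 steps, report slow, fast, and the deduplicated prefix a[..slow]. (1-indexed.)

slow=1 fast=2: a[fast]=2≠a[slow]=1 write a[2]=2, slow++,fast++
slow=2 fast=3: a[fast]=3≠a[slow]=2 write a[3]=3, slow++,fast++
slow=3 fast=4: a[fast]=4≠a[slow]=3 write a[4]=4, slow++,fast++
slow=4 fast=5: a[fast]=7≠a[slow]=4 write a[5]=7, slow++,fast++
slow=5 fast=6: a[fast]=8≠a[slow]=7 write a[6]=8, slow++,fast++
slow=6 fast=7: a[fast]=9≠a[slow]=8 write a[7]=9, slow++,fast++
slow=7 fast=8: a[fast]=10≠a[slow]=9 write a[8]=10, slow++,fast++

slow=8, fast=9, prefix=[1, 2, 3, 4, 7, 8, 9, 10]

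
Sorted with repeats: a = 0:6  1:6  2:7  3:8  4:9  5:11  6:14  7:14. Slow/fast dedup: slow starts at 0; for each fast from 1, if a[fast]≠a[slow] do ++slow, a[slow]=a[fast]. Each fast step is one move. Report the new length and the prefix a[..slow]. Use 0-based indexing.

length 6; prefix = [6, 7, 8, 9, 11, 14]

slow=0 fast=1: a[fast]=6=a[slow] dup, fast++
slow=0 fast=2: a[fast]=7≠a[slow]=6 write a[1]=7, slow++,fast++
slow=1 fast=3: a[fast]=8≠a[slow]=7 write a[2]=8, slow++,fast++
slow=2 fast=4: a[fast]=9≠a[slow]=8 write a[3]=9, slow++,fast++
slow=3 fast=5: a[fast]=11≠a[slow]=9 write a[4]=11, slow++,fast++
slow=4 fast=6: a[fast]=14≠a[slow]=11 write a[5]=14, slow++,fast++
slow=5 fast=7: a[fast]=14=a[slow] dup, fast++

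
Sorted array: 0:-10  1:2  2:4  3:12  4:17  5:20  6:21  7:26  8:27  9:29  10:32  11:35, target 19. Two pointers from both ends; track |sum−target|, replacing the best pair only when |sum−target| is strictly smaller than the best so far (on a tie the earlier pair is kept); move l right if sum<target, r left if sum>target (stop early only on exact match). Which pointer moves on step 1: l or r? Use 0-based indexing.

r

l=0 r=11: -10+35=25 d=6 *, r--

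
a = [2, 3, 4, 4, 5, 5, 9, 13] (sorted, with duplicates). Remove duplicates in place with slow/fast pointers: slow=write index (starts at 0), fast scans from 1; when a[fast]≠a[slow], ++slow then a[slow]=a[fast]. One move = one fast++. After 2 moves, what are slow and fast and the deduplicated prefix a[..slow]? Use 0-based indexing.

(s=0,f=1) a[fast]=3≠a[slow]=2 write a[1]=3 → slow++,fast++
(s=1,f=2) a[fast]=4≠a[slow]=3 write a[2]=4 → slow++,fast++

slow=2, fast=3, prefix=[2, 3, 4]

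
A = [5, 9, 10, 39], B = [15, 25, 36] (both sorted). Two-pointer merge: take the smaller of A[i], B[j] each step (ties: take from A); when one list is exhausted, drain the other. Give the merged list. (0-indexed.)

[5, 9, 10, 15, 25, 36, 39]

i=0 j=0: A[i]=5<=B[j]=15 take 5, i++
i=1 j=0: A[i]=9<=B[j]=15 take 9, i++
i=2 j=0: A[i]=10<=B[j]=15 take 10, i++
i=3 j=0: A[i]=39>B[j]=15 take 15, j++
i=3 j=1: A[i]=39>B[j]=25 take 25, j++
i=3 j=2: A[i]=39>B[j]=36 take 36, j++
i=3 j=3: B done, take A[i]=39, i++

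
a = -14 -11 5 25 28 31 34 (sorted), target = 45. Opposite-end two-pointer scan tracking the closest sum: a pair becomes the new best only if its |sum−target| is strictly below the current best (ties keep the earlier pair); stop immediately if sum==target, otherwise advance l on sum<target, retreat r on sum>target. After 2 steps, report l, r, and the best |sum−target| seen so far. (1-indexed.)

l=3, r=7, best |Δ|=22

[1,7] -14+34=20 d=25 * → l++
[2,7] -11+34=23 d=22 * → l++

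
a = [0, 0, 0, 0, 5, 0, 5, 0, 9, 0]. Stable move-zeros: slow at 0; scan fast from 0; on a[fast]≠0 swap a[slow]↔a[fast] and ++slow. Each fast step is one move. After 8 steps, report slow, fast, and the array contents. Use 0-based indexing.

slow=2, fast=8, a=[5, 5, 0, 0, 0, 0, 0, 0, 9, 0]

(s=0,f=0) a[fast]=0 → fast++
(s=0,f=1) a[fast]=0 → fast++
(s=0,f=2) a[fast]=0 → fast++
(s=0,f=3) a[fast]=0 → fast++
(s=0,f=4) a[fast]=5≠0 swap→a[0]=5 → slow++,fast++
(s=1,f=5) a[fast]=0 → fast++
(s=1,f=6) a[fast]=5≠0 swap→a[1]=5 → slow++,fast++
(s=2,f=7) a[fast]=0 → fast++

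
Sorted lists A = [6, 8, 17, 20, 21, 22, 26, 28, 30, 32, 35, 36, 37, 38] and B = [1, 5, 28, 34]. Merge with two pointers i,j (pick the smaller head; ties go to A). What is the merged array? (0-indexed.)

[1, 5, 6, 8, 17, 20, 21, 22, 26, 28, 28, 30, 32, 34, 35, 36, 37, 38]

[i=0,j=0] A[i]=6>B[j]=1 take 1 → j++
[i=0,j=1] A[i]=6>B[j]=5 take 5 → j++
[i=0,j=2] A[i]=6<=B[j]=28 take 6 → i++
[i=1,j=2] A[i]=8<=B[j]=28 take 8 → i++
[i=2,j=2] A[i]=17<=B[j]=28 take 17 → i++
[i=3,j=2] A[i]=20<=B[j]=28 take 20 → i++
[i=4,j=2] A[i]=21<=B[j]=28 take 21 → i++
[i=5,j=2] A[i]=22<=B[j]=28 take 22 → i++
[i=6,j=2] A[i]=26<=B[j]=28 take 26 → i++
[i=7,j=2] A[i]=28<=B[j]=28 take 28 → i++
[i=8,j=2] A[i]=30>B[j]=28 take 28 → j++
[i=8,j=3] A[i]=30<=B[j]=34 take 30 → i++
[i=9,j=3] A[i]=32<=B[j]=34 take 32 → i++
[i=10,j=3] A[i]=35>B[j]=34 take 34 → j++
[i=10,j=4] B done, take A[i]=35 → i++
[i=11,j=4] B done, take A[i]=36 → i++
[i=12,j=4] B done, take A[i]=37 → i++
[i=13,j=4] B done, take A[i]=38 → i++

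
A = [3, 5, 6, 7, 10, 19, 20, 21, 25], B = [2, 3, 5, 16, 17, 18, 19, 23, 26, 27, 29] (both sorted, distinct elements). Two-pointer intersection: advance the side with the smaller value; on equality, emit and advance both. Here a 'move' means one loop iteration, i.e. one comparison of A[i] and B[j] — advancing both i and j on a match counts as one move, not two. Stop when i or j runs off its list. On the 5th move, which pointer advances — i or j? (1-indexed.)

i

i=1 j=1: 3>2, j++
i=1 j=2: 3==3 emit, i++,j++
i=2 j=3: 5==5 emit, i++,j++
i=3 j=4: 6<16, i++
i=4 j=4: 7<16, i++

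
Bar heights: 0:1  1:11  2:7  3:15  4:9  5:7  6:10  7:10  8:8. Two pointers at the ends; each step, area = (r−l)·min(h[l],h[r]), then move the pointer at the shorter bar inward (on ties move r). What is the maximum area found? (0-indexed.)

max area = 60

l=0 r=8: min(1,8)*8=8 best=8 *, l++
l=1 r=8: min(11,8)*7=56 best=56 *, r--
l=1 r=7: min(11,10)*6=60 best=60 *, r--
l=1 r=6: min(11,10)*5=50 best=60, r--
l=1 r=5: min(11,7)*4=28 best=60, r--
l=1 r=4: min(11,9)*3=27 best=60, r--
l=1 r=3: min(11,15)*2=22 best=60, l++
l=2 r=3: min(7,15)*1=7 best=60, l++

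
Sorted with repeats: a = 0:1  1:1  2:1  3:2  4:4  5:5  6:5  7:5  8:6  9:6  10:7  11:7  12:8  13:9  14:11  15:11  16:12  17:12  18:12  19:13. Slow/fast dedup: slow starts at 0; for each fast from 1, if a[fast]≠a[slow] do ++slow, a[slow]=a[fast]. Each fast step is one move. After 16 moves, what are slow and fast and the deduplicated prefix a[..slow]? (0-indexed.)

(s=0,f=1) a[fast]=1=a[slow] dup → fast++
(s=0,f=2) a[fast]=1=a[slow] dup → fast++
(s=0,f=3) a[fast]=2≠a[slow]=1 write a[1]=2 → slow++,fast++
(s=1,f=4) a[fast]=4≠a[slow]=2 write a[2]=4 → slow++,fast++
(s=2,f=5) a[fast]=5≠a[slow]=4 write a[3]=5 → slow++,fast++
(s=3,f=6) a[fast]=5=a[slow] dup → fast++
(s=3,f=7) a[fast]=5=a[slow] dup → fast++
(s=3,f=8) a[fast]=6≠a[slow]=5 write a[4]=6 → slow++,fast++
(s=4,f=9) a[fast]=6=a[slow] dup → fast++
(s=4,f=10) a[fast]=7≠a[slow]=6 write a[5]=7 → slow++,fast++
(s=5,f=11) a[fast]=7=a[slow] dup → fast++
(s=5,f=12) a[fast]=8≠a[slow]=7 write a[6]=8 → slow++,fast++
(s=6,f=13) a[fast]=9≠a[slow]=8 write a[7]=9 → slow++,fast++
(s=7,f=14) a[fast]=11≠a[slow]=9 write a[8]=11 → slow++,fast++
(s=8,f=15) a[fast]=11=a[slow] dup → fast++
(s=8,f=16) a[fast]=12≠a[slow]=11 write a[9]=12 → slow++,fast++

slow=9, fast=17, prefix=[1, 2, 4, 5, 6, 7, 8, 9, 11, 12]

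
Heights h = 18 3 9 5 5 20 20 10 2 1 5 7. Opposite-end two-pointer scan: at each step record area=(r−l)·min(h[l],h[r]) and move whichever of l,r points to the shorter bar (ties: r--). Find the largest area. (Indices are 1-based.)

max area = 108

l=1 r=12: min(18,7)*11=77 best=77 *, r--
l=1 r=11: min(18,5)*10=50 best=77, r--
l=1 r=10: min(18,1)*9=9 best=77, r--
l=1 r=9: min(18,2)*8=16 best=77, r--
l=1 r=8: min(18,10)*7=70 best=77, r--
l=1 r=7: min(18,20)*6=108 best=108 *, l++
l=2 r=7: min(3,20)*5=15 best=108, l++
l=3 r=7: min(9,20)*4=36 best=108, l++
l=4 r=7: min(5,20)*3=15 best=108, l++
l=5 r=7: min(5,20)*2=10 best=108, l++
l=6 r=7: min(20,20)*1=20 best=108, r--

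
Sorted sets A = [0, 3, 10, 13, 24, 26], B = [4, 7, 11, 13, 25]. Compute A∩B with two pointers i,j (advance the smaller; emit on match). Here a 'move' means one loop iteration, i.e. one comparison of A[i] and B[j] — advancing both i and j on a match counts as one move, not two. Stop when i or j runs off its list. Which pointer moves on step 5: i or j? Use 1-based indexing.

[i=1,j=1] 0<4 → i++
[i=2,j=1] 3<4 → i++
[i=3,j=1] 10>4 → j++
[i=3,j=2] 10>7 → j++
[i=3,j=3] 10<11 → i++

i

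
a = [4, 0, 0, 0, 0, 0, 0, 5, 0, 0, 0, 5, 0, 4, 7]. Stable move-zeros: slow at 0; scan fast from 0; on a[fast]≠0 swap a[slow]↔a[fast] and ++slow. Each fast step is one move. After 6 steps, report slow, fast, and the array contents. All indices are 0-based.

slow=1, fast=6, a=[4, 0, 0, 0, 0, 0, 0, 5, 0, 0, 0, 5, 0, 4, 7]

slow=0 fast=0: a[fast]=4≠0 swap→a[0]=4, slow++,fast++
slow=1 fast=1: a[fast]=0, fast++
slow=1 fast=2: a[fast]=0, fast++
slow=1 fast=3: a[fast]=0, fast++
slow=1 fast=4: a[fast]=0, fast++
slow=1 fast=5: a[fast]=0, fast++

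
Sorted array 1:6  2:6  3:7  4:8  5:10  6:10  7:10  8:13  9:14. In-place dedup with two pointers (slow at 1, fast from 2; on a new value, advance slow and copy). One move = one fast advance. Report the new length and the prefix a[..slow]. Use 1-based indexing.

length 6; prefix = [6, 7, 8, 10, 13, 14]

slow=1 fast=2: a[fast]=6=a[slow] dup, fast++
slow=1 fast=3: a[fast]=7≠a[slow]=6 write a[2]=7, slow++,fast++
slow=2 fast=4: a[fast]=8≠a[slow]=7 write a[3]=8, slow++,fast++
slow=3 fast=5: a[fast]=10≠a[slow]=8 write a[4]=10, slow++,fast++
slow=4 fast=6: a[fast]=10=a[slow] dup, fast++
slow=4 fast=7: a[fast]=10=a[slow] dup, fast++
slow=4 fast=8: a[fast]=13≠a[slow]=10 write a[5]=13, slow++,fast++
slow=5 fast=9: a[fast]=14≠a[slow]=13 write a[6]=14, slow++,fast++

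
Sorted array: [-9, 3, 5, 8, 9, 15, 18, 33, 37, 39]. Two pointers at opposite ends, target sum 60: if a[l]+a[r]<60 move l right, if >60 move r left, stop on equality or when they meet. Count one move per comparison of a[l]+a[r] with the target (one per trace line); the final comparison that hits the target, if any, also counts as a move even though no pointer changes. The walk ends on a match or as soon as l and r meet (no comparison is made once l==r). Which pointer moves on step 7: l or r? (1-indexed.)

l

l=1 r=10: -9+39=30 <60, l++
l=2 r=10: 3+39=42 <60, l++
l=3 r=10: 5+39=44 <60, l++
l=4 r=10: 8+39=47 <60, l++
l=5 r=10: 9+39=48 <60, l++
l=6 r=10: 15+39=54 <60, l++
l=7 r=10: 18+39=57 <60, l++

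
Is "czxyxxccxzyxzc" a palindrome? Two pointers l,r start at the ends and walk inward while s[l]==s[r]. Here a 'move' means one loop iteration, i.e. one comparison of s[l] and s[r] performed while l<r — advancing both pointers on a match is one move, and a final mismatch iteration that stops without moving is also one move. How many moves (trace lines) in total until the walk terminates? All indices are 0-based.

l=0 r=13: 'c'=='c', l++,r--
l=1 r=12: 'z'=='z', l++,r--
l=2 r=11: 'x'=='x', l++,r--
l=3 r=10: 'y'=='y', l++,r--
l=4 r=9: 'x'!='z', stop

5 moves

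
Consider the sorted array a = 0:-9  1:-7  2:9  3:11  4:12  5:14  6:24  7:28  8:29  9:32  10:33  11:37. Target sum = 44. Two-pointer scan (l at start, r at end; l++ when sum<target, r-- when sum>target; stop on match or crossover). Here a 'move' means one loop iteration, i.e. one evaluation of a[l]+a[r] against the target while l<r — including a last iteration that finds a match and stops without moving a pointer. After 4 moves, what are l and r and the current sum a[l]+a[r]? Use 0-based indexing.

l=3, r=10, sum=44

[0,11] -9+37=28 <44 → l++
[1,11] -7+37=30 <44 → l++
[2,11] 9+37=46 >44 → r--
[2,10] 9+33=42 <44 → l++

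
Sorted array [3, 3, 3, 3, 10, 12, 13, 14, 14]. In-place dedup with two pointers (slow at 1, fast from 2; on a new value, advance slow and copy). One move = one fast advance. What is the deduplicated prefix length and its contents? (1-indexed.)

length 5; prefix = [3, 10, 12, 13, 14]

slow=1 fast=2: a[fast]=3=a[slow] dup, fast++
slow=1 fast=3: a[fast]=3=a[slow] dup, fast++
slow=1 fast=4: a[fast]=3=a[slow] dup, fast++
slow=1 fast=5: a[fast]=10≠a[slow]=3 write a[2]=10, slow++,fast++
slow=2 fast=6: a[fast]=12≠a[slow]=10 write a[3]=12, slow++,fast++
slow=3 fast=7: a[fast]=13≠a[slow]=12 write a[4]=13, slow++,fast++
slow=4 fast=8: a[fast]=14≠a[slow]=13 write a[5]=14, slow++,fast++
slow=5 fast=9: a[fast]=14=a[slow] dup, fast++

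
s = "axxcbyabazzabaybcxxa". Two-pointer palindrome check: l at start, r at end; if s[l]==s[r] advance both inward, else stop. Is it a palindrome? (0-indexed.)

palindrome

[0,19] 'a'=='a' → l++,r--
[1,18] 'x'=='x' → l++,r--
[2,17] 'x'=='x' → l++,r--
[3,16] 'c'=='c' → l++,r--
[4,15] 'b'=='b' → l++,r--
[5,14] 'y'=='y' → l++,r--
[6,13] 'a'=='a' → l++,r--
[7,12] 'b'=='b' → l++,r--
[8,11] 'a'=='a' → l++,r--
[9,10] 'z'=='z' → l++,r--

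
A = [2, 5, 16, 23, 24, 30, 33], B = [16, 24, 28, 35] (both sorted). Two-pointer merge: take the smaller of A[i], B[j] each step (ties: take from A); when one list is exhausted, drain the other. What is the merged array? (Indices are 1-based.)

[i=1,j=1] A[i]=2<=B[j]=16 take 2 → i++
[i=2,j=1] A[i]=5<=B[j]=16 take 5 → i++
[i=3,j=1] A[i]=16<=B[j]=16 take 16 → i++
[i=4,j=1] A[i]=23>B[j]=16 take 16 → j++
[i=4,j=2] A[i]=23<=B[j]=24 take 23 → i++
[i=5,j=2] A[i]=24<=B[j]=24 take 24 → i++
[i=6,j=2] A[i]=30>B[j]=24 take 24 → j++
[i=6,j=3] A[i]=30>B[j]=28 take 28 → j++
[i=6,j=4] A[i]=30<=B[j]=35 take 30 → i++
[i=7,j=4] A[i]=33<=B[j]=35 take 33 → i++
[i=8,j=4] A done, take B[j]=35 → j++

[2, 5, 16, 16, 23, 24, 24, 28, 30, 33, 35]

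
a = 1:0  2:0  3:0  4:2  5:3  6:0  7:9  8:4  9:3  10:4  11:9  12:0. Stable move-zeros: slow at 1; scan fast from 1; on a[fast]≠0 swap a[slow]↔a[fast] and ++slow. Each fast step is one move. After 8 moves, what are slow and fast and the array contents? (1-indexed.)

slow=5, fast=9, a=[2, 3, 9, 4, 0, 0, 0, 0, 3, 4, 9, 0]

(s=1,f=1) a[fast]=0 → fast++
(s=1,f=2) a[fast]=0 → fast++
(s=1,f=3) a[fast]=0 → fast++
(s=1,f=4) a[fast]=2≠0 swap→a[1]=2 → slow++,fast++
(s=2,f=5) a[fast]=3≠0 swap→a[2]=3 → slow++,fast++
(s=3,f=6) a[fast]=0 → fast++
(s=3,f=7) a[fast]=9≠0 swap→a[3]=9 → slow++,fast++
(s=4,f=8) a[fast]=4≠0 swap→a[4]=4 → slow++,fast++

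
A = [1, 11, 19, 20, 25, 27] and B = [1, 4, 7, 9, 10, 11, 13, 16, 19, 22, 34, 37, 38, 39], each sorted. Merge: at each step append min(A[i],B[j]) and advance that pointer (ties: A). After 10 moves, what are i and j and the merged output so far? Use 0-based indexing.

i=2, j=8, merged so far=[1, 1, 4, 7, 9, 10, 11, 11, 13, 16]

i=0 j=0: A[i]=1<=B[j]=1 take 1, i++
i=1 j=0: A[i]=11>B[j]=1 take 1, j++
i=1 j=1: A[i]=11>B[j]=4 take 4, j++
i=1 j=2: A[i]=11>B[j]=7 take 7, j++
i=1 j=3: A[i]=11>B[j]=9 take 9, j++
i=1 j=4: A[i]=11>B[j]=10 take 10, j++
i=1 j=5: A[i]=11<=B[j]=11 take 11, i++
i=2 j=5: A[i]=19>B[j]=11 take 11, j++
i=2 j=6: A[i]=19>B[j]=13 take 13, j++
i=2 j=7: A[i]=19>B[j]=16 take 16, j++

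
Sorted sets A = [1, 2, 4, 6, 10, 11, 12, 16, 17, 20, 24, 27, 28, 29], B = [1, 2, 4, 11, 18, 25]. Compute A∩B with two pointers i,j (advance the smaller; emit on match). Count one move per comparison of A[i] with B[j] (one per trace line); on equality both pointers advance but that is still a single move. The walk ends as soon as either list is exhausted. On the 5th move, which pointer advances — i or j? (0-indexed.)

i

[i=0,j=0] 1==1 emit → i++,j++
[i=1,j=1] 2==2 emit → i++,j++
[i=2,j=2] 4==4 emit → i++,j++
[i=3,j=3] 6<11 → i++
[i=4,j=3] 10<11 → i++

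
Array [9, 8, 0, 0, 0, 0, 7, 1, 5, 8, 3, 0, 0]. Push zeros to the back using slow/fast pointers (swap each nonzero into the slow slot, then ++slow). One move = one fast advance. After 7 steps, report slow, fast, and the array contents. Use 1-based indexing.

slow=1 fast=1: a[fast]=9≠0 swap→a[1]=9, slow++,fast++
slow=2 fast=2: a[fast]=8≠0 swap→a[2]=8, slow++,fast++
slow=3 fast=3: a[fast]=0, fast++
slow=3 fast=4: a[fast]=0, fast++
slow=3 fast=5: a[fast]=0, fast++
slow=3 fast=6: a[fast]=0, fast++
slow=3 fast=7: a[fast]=7≠0 swap→a[3]=7, slow++,fast++

slow=4, fast=8, a=[9, 8, 7, 0, 0, 0, 0, 1, 5, 8, 3, 0, 0]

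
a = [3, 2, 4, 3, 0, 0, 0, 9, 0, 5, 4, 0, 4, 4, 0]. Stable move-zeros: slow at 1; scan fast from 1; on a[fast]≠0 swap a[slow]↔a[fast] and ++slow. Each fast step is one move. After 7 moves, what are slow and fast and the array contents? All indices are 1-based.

slow=5, fast=8, a=[3, 2, 4, 3, 0, 0, 0, 9, 0, 5, 4, 0, 4, 4, 0]

(s=1,f=1) a[fast]=3≠0 swap→a[1]=3 → slow++,fast++
(s=2,f=2) a[fast]=2≠0 swap→a[2]=2 → slow++,fast++
(s=3,f=3) a[fast]=4≠0 swap→a[3]=4 → slow++,fast++
(s=4,f=4) a[fast]=3≠0 swap→a[4]=3 → slow++,fast++
(s=5,f=5) a[fast]=0 → fast++
(s=5,f=6) a[fast]=0 → fast++
(s=5,f=7) a[fast]=0 → fast++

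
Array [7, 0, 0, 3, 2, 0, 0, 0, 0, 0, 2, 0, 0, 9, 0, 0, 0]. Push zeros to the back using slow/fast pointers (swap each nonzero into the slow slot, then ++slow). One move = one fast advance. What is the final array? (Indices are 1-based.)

(s=1,f=1) a[fast]=7≠0 swap→a[1]=7 → slow++,fast++
(s=2,f=2) a[fast]=0 → fast++
(s=2,f=3) a[fast]=0 → fast++
(s=2,f=4) a[fast]=3≠0 swap→a[2]=3 → slow++,fast++
(s=3,f=5) a[fast]=2≠0 swap→a[3]=2 → slow++,fast++
(s=4,f=6) a[fast]=0 → fast++
(s=4,f=7) a[fast]=0 → fast++
(s=4,f=8) a[fast]=0 → fast++
(s=4,f=9) a[fast]=0 → fast++
(s=4,f=10) a[fast]=0 → fast++
(s=4,f=11) a[fast]=2≠0 swap→a[4]=2 → slow++,fast++
(s=5,f=12) a[fast]=0 → fast++
(s=5,f=13) a[fast]=0 → fast++
(s=5,f=14) a[fast]=9≠0 swap→a[5]=9 → slow++,fast++
(s=6,f=15) a[fast]=0 → fast++
(s=6,f=16) a[fast]=0 → fast++
(s=6,f=17) a[fast]=0 → fast++

[7, 3, 2, 2, 9, 0, 0, 0, 0, 0, 0, 0, 0, 0, 0, 0, 0]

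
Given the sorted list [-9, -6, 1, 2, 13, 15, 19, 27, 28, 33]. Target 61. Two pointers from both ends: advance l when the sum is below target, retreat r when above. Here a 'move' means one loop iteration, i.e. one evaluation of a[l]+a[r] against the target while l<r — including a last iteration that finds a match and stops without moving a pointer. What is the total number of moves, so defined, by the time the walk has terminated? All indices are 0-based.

l=0 r=9: -9+33=24 <61, l++
l=1 r=9: -6+33=27 <61, l++
l=2 r=9: 1+33=34 <61, l++
l=3 r=9: 2+33=35 <61, l++
l=4 r=9: 13+33=46 <61, l++
l=5 r=9: 15+33=48 <61, l++
l=6 r=9: 19+33=52 <61, l++
l=7 r=9: 27+33=60 <61, l++
l=8 r=9: 28+33=61, found

9 moves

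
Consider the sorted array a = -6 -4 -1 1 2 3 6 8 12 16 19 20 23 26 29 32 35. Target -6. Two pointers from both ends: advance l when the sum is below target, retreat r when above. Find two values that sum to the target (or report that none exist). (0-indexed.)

no pair

[0,16] -6+35=29 >-6 → r--
[0,15] -6+32=26 >-6 → r--
[0,14] -6+29=23 >-6 → r--
[0,13] -6+26=20 >-6 → r--
[0,12] -6+23=17 >-6 → r--
[0,11] -6+20=14 >-6 → r--
[0,10] -6+19=13 >-6 → r--
[0,9] -6+16=10 >-6 → r--
[0,8] -6+12=6 >-6 → r--
[0,7] -6+8=2 >-6 → r--
[0,6] -6+6=0 >-6 → r--
[0,5] -6+3=-3 >-6 → r--
[0,4] -6+2=-4 >-6 → r--
[0,3] -6+1=-5 >-6 → r--
[0,2] -6+-1=-7 <-6 → l++
[1,2] -4+-1=-5 >-6 → r--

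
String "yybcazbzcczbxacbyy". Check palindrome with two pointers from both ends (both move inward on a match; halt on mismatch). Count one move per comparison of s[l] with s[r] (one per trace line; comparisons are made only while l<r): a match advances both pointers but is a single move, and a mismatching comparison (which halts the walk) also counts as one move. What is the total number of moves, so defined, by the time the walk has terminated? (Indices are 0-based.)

l=0 r=17: 'y'=='y', l++,r--
l=1 r=16: 'y'=='y', l++,r--
l=2 r=15: 'b'=='b', l++,r--
l=3 r=14: 'c'=='c', l++,r--
l=4 r=13: 'a'=='a', l++,r--
l=5 r=12: 'z'!='x', stop

6 moves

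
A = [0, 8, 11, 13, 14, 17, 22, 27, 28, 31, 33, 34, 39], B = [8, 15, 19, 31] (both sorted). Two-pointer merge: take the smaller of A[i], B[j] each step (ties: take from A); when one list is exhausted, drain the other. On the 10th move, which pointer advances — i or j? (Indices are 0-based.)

i=0 j=0: A[i]=0<=B[j]=8 take 0, i++
i=1 j=0: A[i]=8<=B[j]=8 take 8, i++
i=2 j=0: A[i]=11>B[j]=8 take 8, j++
i=2 j=1: A[i]=11<=B[j]=15 take 11, i++
i=3 j=1: A[i]=13<=B[j]=15 take 13, i++
i=4 j=1: A[i]=14<=B[j]=15 take 14, i++
i=5 j=1: A[i]=17>B[j]=15 take 15, j++
i=5 j=2: A[i]=17<=B[j]=19 take 17, i++
i=6 j=2: A[i]=22>B[j]=19 take 19, j++
i=6 j=3: A[i]=22<=B[j]=31 take 22, i++

i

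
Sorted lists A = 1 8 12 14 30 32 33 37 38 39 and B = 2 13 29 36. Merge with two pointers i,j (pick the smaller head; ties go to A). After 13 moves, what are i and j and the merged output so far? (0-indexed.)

i=9, j=4, merged so far=[1, 2, 8, 12, 13, 14, 29, 30, 32, 33, 36, 37, 38]

[i=0,j=0] A[i]=1<=B[j]=2 take 1 → i++
[i=1,j=0] A[i]=8>B[j]=2 take 2 → j++
[i=1,j=1] A[i]=8<=B[j]=13 take 8 → i++
[i=2,j=1] A[i]=12<=B[j]=13 take 12 → i++
[i=3,j=1] A[i]=14>B[j]=13 take 13 → j++
[i=3,j=2] A[i]=14<=B[j]=29 take 14 → i++
[i=4,j=2] A[i]=30>B[j]=29 take 29 → j++
[i=4,j=3] A[i]=30<=B[j]=36 take 30 → i++
[i=5,j=3] A[i]=32<=B[j]=36 take 32 → i++
[i=6,j=3] A[i]=33<=B[j]=36 take 33 → i++
[i=7,j=3] A[i]=37>B[j]=36 take 36 → j++
[i=7,j=4] B done, take A[i]=37 → i++
[i=8,j=4] B done, take A[i]=38 → i++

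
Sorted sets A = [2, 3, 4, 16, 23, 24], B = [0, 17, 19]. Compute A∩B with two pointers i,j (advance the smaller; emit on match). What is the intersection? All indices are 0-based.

intersection = []

i=0 j=0: 2>0, j++
i=0 j=1: 2<17, i++
i=1 j=1: 3<17, i++
i=2 j=1: 4<17, i++
i=3 j=1: 16<17, i++
i=4 j=1: 23>17, j++
i=4 j=2: 23>19, j++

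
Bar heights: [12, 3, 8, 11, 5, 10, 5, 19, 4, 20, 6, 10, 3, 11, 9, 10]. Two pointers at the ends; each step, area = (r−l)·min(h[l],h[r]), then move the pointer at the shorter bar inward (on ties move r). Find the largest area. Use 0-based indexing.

max area = 150

[0,15] min(12,10)*15=150 best=150 * → r--
[0,14] min(12,9)*14=126 best=150 → r--
[0,13] min(12,11)*13=143 best=150 → r--
[0,12] min(12,3)*12=36 best=150 → r--
[0,11] min(12,10)*11=110 best=150 → r--
[0,10] min(12,6)*10=60 best=150 → r--
[0,9] min(12,20)*9=108 best=150 → l++
[1,9] min(3,20)*8=24 best=150 → l++
[2,9] min(8,20)*7=56 best=150 → l++
[3,9] min(11,20)*6=66 best=150 → l++
[4,9] min(5,20)*5=25 best=150 → l++
[5,9] min(10,20)*4=40 best=150 → l++
[6,9] min(5,20)*3=15 best=150 → l++
[7,9] min(19,20)*2=38 best=150 → l++
[8,9] min(4,20)*1=4 best=150 → l++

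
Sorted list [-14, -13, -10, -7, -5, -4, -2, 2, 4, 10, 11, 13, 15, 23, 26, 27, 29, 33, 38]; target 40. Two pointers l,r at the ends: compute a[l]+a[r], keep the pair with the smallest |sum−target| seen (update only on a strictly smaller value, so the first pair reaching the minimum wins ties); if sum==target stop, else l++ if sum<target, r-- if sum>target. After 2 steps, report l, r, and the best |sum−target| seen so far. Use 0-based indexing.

l=2, r=18, best |Δ|=15

l=0 r=18: -14+38=24 d=16 *, l++
l=1 r=18: -13+38=25 d=15 *, l++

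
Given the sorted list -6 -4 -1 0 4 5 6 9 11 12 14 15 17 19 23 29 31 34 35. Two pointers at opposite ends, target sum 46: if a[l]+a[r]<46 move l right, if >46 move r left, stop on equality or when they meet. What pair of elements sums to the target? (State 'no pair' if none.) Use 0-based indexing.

(11, 35)

[0,18] -6+35=29 <46 → l++
[1,18] -4+35=31 <46 → l++
[2,18] -1+35=34 <46 → l++
[3,18] 0+35=35 <46 → l++
[4,18] 4+35=39 <46 → l++
[5,18] 5+35=40 <46 → l++
[6,18] 6+35=41 <46 → l++
[7,18] 9+35=44 <46 → l++
[8,18] 11+35=46 → found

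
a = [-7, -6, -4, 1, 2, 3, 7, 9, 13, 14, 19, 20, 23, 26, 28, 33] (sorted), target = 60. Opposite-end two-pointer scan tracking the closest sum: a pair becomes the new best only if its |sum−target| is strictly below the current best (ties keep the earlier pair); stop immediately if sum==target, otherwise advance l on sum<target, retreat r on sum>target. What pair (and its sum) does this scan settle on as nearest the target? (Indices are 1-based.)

pair (26, 33) with sum 59 (|Δ|=1)

l=1 r=16: -7+33=26 d=34 *, l++
l=2 r=16: -6+33=27 d=33 *, l++
l=3 r=16: -4+33=29 d=31 *, l++
l=4 r=16: 1+33=34 d=26 *, l++
l=5 r=16: 2+33=35 d=25 *, l++
l=6 r=16: 3+33=36 d=24 *, l++
l=7 r=16: 7+33=40 d=20 *, l++
l=8 r=16: 9+33=42 d=18 *, l++
l=9 r=16: 13+33=46 d=14 *, l++
l=10 r=16: 14+33=47 d=13 *, l++
l=11 r=16: 19+33=52 d=8 *, l++
l=12 r=16: 20+33=53 d=7 *, l++
l=13 r=16: 23+33=56 d=4 *, l++
l=14 r=16: 26+33=59 d=1 *, l++
l=15 r=16: 28+33=61 d=1, r--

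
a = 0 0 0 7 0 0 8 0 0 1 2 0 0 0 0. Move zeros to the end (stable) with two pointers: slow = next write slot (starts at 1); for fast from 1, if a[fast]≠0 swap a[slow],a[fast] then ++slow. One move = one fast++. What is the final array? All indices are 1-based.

[7, 8, 1, 2, 0, 0, 0, 0, 0, 0, 0, 0, 0, 0, 0]

(s=1,f=1) a[fast]=0 → fast++
(s=1,f=2) a[fast]=0 → fast++
(s=1,f=3) a[fast]=0 → fast++
(s=1,f=4) a[fast]=7≠0 swap→a[1]=7 → slow++,fast++
(s=2,f=5) a[fast]=0 → fast++
(s=2,f=6) a[fast]=0 → fast++
(s=2,f=7) a[fast]=8≠0 swap→a[2]=8 → slow++,fast++
(s=3,f=8) a[fast]=0 → fast++
(s=3,f=9) a[fast]=0 → fast++
(s=3,f=10) a[fast]=1≠0 swap→a[3]=1 → slow++,fast++
(s=4,f=11) a[fast]=2≠0 swap→a[4]=2 → slow++,fast++
(s=5,f=12) a[fast]=0 → fast++
(s=5,f=13) a[fast]=0 → fast++
(s=5,f=14) a[fast]=0 → fast++
(s=5,f=15) a[fast]=0 → fast++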